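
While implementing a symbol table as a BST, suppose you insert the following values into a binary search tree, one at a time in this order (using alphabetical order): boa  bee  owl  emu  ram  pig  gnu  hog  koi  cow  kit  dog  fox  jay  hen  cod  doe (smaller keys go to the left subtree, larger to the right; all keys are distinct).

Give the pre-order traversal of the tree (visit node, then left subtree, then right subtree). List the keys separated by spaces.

boa: root
bee: left child of boa (depth 1)
owl: right child of boa (depth 1)
emu: left child of owl (depth 2)
ram: right child of owl (depth 2)
pig: left child of ram (depth 3)
gnu: right child of emu (depth 3)
hog: right child of gnu (depth 4)
koi: right child of hog (depth 5)
cow: left child of emu (depth 3)
kit: left child of koi (depth 6)
dog: right child of cow (depth 4)
fox: left child of gnu (depth 4)
jay: left child of kit (depth 7)
hen: left child of hog (depth 5)
cod: left child of cow (depth 4)
doe: left child of dog (depth 5)

boa bee owl emu cow cod dog doe gnu fox hog hen koi kit jay ram pig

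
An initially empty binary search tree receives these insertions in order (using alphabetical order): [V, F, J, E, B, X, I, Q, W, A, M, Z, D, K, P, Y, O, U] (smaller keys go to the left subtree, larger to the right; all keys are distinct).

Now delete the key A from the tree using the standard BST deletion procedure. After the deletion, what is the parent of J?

F

V: root
F: left child of V (depth 1)
J: right child of F (depth 2)
E: left child of F (depth 2)
B: left child of E (depth 3)
X: right child of V (depth 1)
I: left child of J (depth 3)
Q: right child of J (depth 3)
W: left child of X (depth 2)
A: left child of B (depth 4)
M: left child of Q (depth 4)
Z: right child of X (depth 2)
D: right child of B (depth 4)
K: left child of M (depth 5)
P: right child of M (depth 5)
Y: left child of Z (depth 3)
O: left child of P (depth 6)
U: right child of Q (depth 4)

Delete A (at most one child — splice it out).
After deletion, J's parent is F.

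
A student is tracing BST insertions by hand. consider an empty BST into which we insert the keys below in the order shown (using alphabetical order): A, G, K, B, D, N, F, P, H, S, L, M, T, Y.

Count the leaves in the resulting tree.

4

A: root
G: right child of A (depth 1)
K: right child of G (depth 2)
B: left child of G (depth 2)
D: right child of B (depth 3)
N: right child of K (depth 3)
F: right child of D (depth 4)
P: right child of N (depth 4)
H: left child of K (depth 3)
S: right child of P (depth 5)
L: left child of N (depth 4)
M: right child of L (depth 5)
T: right child of S (depth 6)
Y: right child of T (depth 7)

Leaves: F, H, M, Y — 4 in total.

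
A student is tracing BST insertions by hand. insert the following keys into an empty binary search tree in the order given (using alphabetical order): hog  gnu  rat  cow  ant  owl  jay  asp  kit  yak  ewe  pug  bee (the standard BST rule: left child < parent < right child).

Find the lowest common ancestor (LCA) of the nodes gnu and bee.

gnu

hog: root
gnu: left child of hog (depth 1)
rat: right child of hog (depth 1)
cow: left child of gnu (depth 2)
ant: left child of cow (depth 3)
owl: left child of rat (depth 2)
jay: left child of owl (depth 3)
asp: right child of ant (depth 4)
kit: right child of jay (depth 4)
yak: right child of rat (depth 2)
ewe: right child of cow (depth 3)
pug: right child of owl (depth 3)
bee: right child of asp (depth 5)

Path to gnu: hog → gnu
Path to bee: hog → gnu → cow → ant → asp → bee
gnu lies on both paths and is an ancestor of the other node.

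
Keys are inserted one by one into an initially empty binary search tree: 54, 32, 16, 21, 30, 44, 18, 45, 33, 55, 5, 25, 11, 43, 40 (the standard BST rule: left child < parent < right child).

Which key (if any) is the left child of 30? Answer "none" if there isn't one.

25

54: root
32: left child of 54 (depth 1)
16: left child of 32 (depth 2)
21: right child of 16 (depth 3)
30: right child of 21 (depth 4)
44: right child of 32 (depth 2)
18: left child of 21 (depth 4)
45: right child of 44 (depth 3)
33: left child of 44 (depth 3)
55: right child of 54 (depth 1)
5: left child of 16 (depth 3)
25: left child of 30 (depth 5)
11: right child of 5 (depth 4)
43: right child of 33 (depth 4)
40: left child of 43 (depth 5)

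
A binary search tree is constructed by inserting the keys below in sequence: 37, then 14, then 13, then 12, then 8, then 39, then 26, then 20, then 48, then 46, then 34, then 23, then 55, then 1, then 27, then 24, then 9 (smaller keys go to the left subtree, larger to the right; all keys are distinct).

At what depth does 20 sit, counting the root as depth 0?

3

Insert 37: tree is empty, so 37 becomes the root.
Insert 14: 14 < 37 → go left. Place as left child of 37.
Insert 13: 13 < 37 → go left; 13 < 14 → go left. Place as left child of 14.
Insert 12: 12 < 37 → go left; 12 < 14 → go left; 12 < 13 → go left. Place as left child of 13.
Insert 8: 8 < 37 → go left; 8 < 14 → go left; 8 < 13 → go left; 8 < 12 → go left. Place as left child of 12.
Insert 39: 39 > 37 → go right. Place as right child of 37.
Insert 26: 26 < 37 → go left; 26 > 14 → go right. Place as right child of 14.
Insert 20: 20 < 37 → go left; 20 > 14 → go right; 20 < 26 → go left. Place as left child of 26.
Insert 48: 48 > 37 → go right; 48 > 39 → go right. Place as right child of 39.
Insert 46: 46 > 37 → go right; 46 > 39 → go right; 46 < 48 → go left. Place as left child of 48.
Insert 34: 34 < 37 → go left; 34 > 14 → go right; 34 > 26 → go right. Place as right child of 26.
Insert 23: 23 < 37 → go left; 23 > 14 → go right; 23 < 26 → go left; 23 > 20 → go right. Place as right child of 20.
Insert 55: 55 > 37 → go right; 55 > 39 → go right; 55 > 48 → go right. Place as right child of 48.
Insert 1: 1 < 37 → go left; 1 < 14 → go left; 1 < 13 → go left; 1 < 12 → go left; 1 < 8 → go left. Place as left child of 8.
Insert 27: 27 < 37 → go left; 27 > 14 → go right; 27 > 26 → go right; 27 < 34 → go left. Place as left child of 34.
Insert 24: 24 < 37 → go left; 24 > 14 → go right; 24 < 26 → go left; 24 > 20 → go right; 24 > 23 → go right. Place as right child of 23.
Insert 9: 9 < 37 → go left; 9 < 14 → go left; 9 < 13 → go left; 9 < 12 → go left; 9 > 8 → go right. Place as right child of 8.

Path to 20: 37 → 14 → 26 → 20, which is 3 edges.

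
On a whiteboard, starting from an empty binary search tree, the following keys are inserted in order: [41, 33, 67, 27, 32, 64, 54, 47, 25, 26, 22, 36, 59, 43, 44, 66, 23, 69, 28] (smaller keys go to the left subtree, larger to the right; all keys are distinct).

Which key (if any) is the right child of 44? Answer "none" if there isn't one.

none

Insert 41: tree is empty, so 41 becomes the root.
Insert 33: 33 < 41 → go left. Place as left child of 41.
Insert 67: 67 > 41 → go right. Place as right child of 41.
Insert 27: 27 < 41 → go left; 27 < 33 → go left. Place as left child of 33.
Insert 32: 32 < 41 → go left; 32 < 33 → go left; 32 > 27 → go right. Place as right child of 27.
Insert 64: 64 > 41 → go right; 64 < 67 → go left. Place as left child of 67.
Insert 54: 54 > 41 → go right; 54 < 67 → go left; 54 < 64 → go left. Place as left child of 64.
Insert 47: 47 > 41 → go right; 47 < 67 → go left; 47 < 64 → go left; 47 < 54 → go left. Place as left child of 54.
Insert 25: 25 < 41 → go left; 25 < 33 → go left; 25 < 27 → go left. Place as left child of 27.
Insert 26: 26 < 41 → go left; 26 < 33 → go left; 26 < 27 → go left; 26 > 25 → go right. Place as right child of 25.
Insert 22: 22 < 41 → go left; 22 < 33 → go left; 22 < 27 → go left; 22 < 25 → go left. Place as left child of 25.
Insert 36: 36 < 41 → go left; 36 > 33 → go right. Place as right child of 33.
Insert 59: 59 > 41 → go right; 59 < 67 → go left; 59 < 64 → go left; 59 > 54 → go right. Place as right child of 54.
Insert 43: 43 > 41 → go right; 43 < 67 → go left; 43 < 64 → go left; 43 < 54 → go left; 43 < 47 → go left. Place as left child of 47.
Insert 44: 44 > 41 → go right; 44 < 67 → go left; 44 < 64 → go left; 44 < 54 → go left; 44 < 47 → go left; 44 > 43 → go right. Place as right child of 43.
Insert 66: 66 > 41 → go right; 66 < 67 → go left; 66 > 64 → go right. Place as right child of 64.
Insert 23: 23 < 41 → go left; 23 < 33 → go left; 23 < 27 → go left; 23 < 25 → go left; 23 > 22 → go right. Place as right child of 22.
Insert 69: 69 > 41 → go right; 69 > 67 → go right. Place as right child of 67.
Insert 28: 28 < 41 → go left; 28 < 33 → go left; 28 > 27 → go right; 28 < 32 → go left. Place as left child of 32.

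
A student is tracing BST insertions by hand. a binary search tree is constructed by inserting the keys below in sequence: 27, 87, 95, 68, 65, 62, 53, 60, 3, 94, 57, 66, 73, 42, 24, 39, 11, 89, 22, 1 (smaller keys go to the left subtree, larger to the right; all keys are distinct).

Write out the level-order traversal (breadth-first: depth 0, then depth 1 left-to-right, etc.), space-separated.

Resulting structure (node: left, right):
  27: L=3, R=87
  87: L=68, R=95
  95: L=94, R=–
  68: L=65, R=73
  65: L=62, R=66
  62: L=53, R=–
  53: L=42, R=60
  60: L=57, R=–
  3: L=1, R=24
  94: L=89, R=–
  57: L=–, R=–
  66: L=–, R=–
  73: L=–, R=–
  42: L=39, R=–
  24: L=11, R=–
  39: L=–, R=–
  11: L=–, R=22
  89: L=–, R=–
  22: L=–, R=–
  1: L=–, R=–

27 3 87 1 24 68 95 11 65 73 94 22 62 66 89 53 42 60 39 57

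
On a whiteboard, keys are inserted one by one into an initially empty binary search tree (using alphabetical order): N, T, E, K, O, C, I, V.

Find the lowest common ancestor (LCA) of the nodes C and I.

Resulting structure (node: left, right):
  N: L=E, R=T
  T: L=O, R=V
  E: L=C, R=K
  K: L=I, R=–
  O: L=–, R=–
  C: L=–, R=–
  I: L=–, R=–
  V: L=–, R=–

Path to C: N → E → C
Path to I: N → E → K → I
The paths share a prefix ending at E, then split left and right.

E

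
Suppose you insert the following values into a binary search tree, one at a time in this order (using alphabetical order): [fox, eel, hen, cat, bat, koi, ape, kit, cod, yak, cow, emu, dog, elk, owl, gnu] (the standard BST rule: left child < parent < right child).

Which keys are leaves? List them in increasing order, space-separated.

ape dog elk gnu kit owl

fox: root
eel: left child of fox (depth 1)
hen: right child of fox (depth 1)
cat: left child of eel (depth 2)
bat: left child of cat (depth 3)
koi: right child of hen (depth 2)
ape: left child of bat (depth 4)
kit: left child of koi (depth 3)
cod: right child of cat (depth 3)
yak: right child of koi (depth 3)
cow: right child of cod (depth 4)
emu: right child of eel (depth 2)
dog: right child of cow (depth 5)
elk: left child of emu (depth 3)
owl: left child of yak (depth 4)
gnu: left child of hen (depth 2)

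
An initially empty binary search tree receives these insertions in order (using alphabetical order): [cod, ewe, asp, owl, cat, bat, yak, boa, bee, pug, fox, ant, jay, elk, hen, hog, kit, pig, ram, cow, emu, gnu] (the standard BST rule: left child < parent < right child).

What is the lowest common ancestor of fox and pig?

owl

Resulting structure (node: left, right):
  cod: L=asp, R=ewe
  ewe: L=elk, R=owl
  asp: L=ant, R=cat
  owl: L=fox, R=yak
  cat: L=bat, R=–
  bat: L=–, R=boa
  yak: L=pug, R=–
  boa: L=bee, R=–
  bee: L=–, R=–
  pug: L=pig, R=ram
  fox: L=–, R=jay
  ant: L=–, R=–
  jay: L=hen, R=kit
  elk: L=cow, R=emu
  hen: L=gnu, R=hog
  hog: L=–, R=–
  kit: L=–, R=–
  pig: L=–, R=–
  ram: L=–, R=–
  cow: L=–, R=–
  emu: L=–, R=–
  gnu: L=–, R=–

Path to fox: cod → ewe → owl → fox
Path to pig: cod → ewe → owl → yak → pug → pig
The paths share a prefix ending at owl, then split left and right.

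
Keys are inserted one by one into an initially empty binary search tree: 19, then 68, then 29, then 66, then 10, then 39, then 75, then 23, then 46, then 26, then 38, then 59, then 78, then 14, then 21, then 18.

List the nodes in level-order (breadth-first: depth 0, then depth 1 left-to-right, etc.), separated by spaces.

19 10 68 14 29 75 18 23 66 78 21 26 39 38 46 59

Insert 19: tree is empty, so 19 becomes the root.
Insert 68: 68 > 19 → go right. Place as right child of 19.
Insert 29: 29 > 19 → go right; 29 < 68 → go left. Place as left child of 68.
Insert 66: 66 > 19 → go right; 66 < 68 → go left; 66 > 29 → go right. Place as right child of 29.
Insert 10: 10 < 19 → go left. Place as left child of 19.
Insert 39: 39 > 19 → go right; 39 < 68 → go left; 39 > 29 → go right; 39 < 66 → go left. Place as left child of 66.
Insert 75: 75 > 19 → go right; 75 > 68 → go right. Place as right child of 68.
Insert 23: 23 > 19 → go right; 23 < 68 → go left; 23 < 29 → go left. Place as left child of 29.
Insert 46: 46 > 19 → go right; 46 < 68 → go left; 46 > 29 → go right; 46 < 66 → go left; 46 > 39 → go right. Place as right child of 39.
Insert 26: 26 > 19 → go right; 26 < 68 → go left; 26 < 29 → go left; 26 > 23 → go right. Place as right child of 23.
Insert 38: 38 > 19 → go right; 38 < 68 → go left; 38 > 29 → go right; 38 < 66 → go left; 38 < 39 → go left. Place as left child of 39.
Insert 59: 59 > 19 → go right; 59 < 68 → go left; 59 > 29 → go right; 59 < 66 → go left; 59 > 39 → go right; 59 > 46 → go right. Place as right child of 46.
Insert 78: 78 > 19 → go right; 78 > 68 → go right; 78 > 75 → go right. Place as right child of 75.
Insert 14: 14 < 19 → go left; 14 > 10 → go right. Place as right child of 10.
Insert 21: 21 > 19 → go right; 21 < 68 → go left; 21 < 29 → go left; 21 < 23 → go left. Place as left child of 23.
Insert 18: 18 < 19 → go left; 18 > 10 → go right; 18 > 14 → go right. Place as right child of 14.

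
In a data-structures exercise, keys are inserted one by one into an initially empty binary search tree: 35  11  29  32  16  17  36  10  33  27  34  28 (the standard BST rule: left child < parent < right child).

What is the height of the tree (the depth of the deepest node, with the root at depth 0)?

Resulting structure (node: left, right):
  35: L=11, R=36
  11: L=10, R=29
  29: L=16, R=32
  32: L=–, R=33
  16: L=–, R=17
  17: L=–, R=27
  36: L=–, R=–
  10: L=–, R=–
  33: L=–, R=34
  27: L=–, R=28
  34: L=–, R=–
  28: L=–, R=–

The deepest node is 28 at depth 6.

6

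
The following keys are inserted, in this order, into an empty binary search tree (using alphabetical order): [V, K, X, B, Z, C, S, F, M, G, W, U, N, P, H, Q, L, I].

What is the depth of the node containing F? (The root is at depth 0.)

4

V: root
K: left child of V (depth 1)
X: right child of V (depth 1)
B: left child of K (depth 2)
Z: right child of X (depth 2)
C: right child of B (depth 3)
S: right child of K (depth 2)
F: right child of C (depth 4)
M: left child of S (depth 3)
G: right child of F (depth 5)
W: left child of X (depth 2)
U: right child of S (depth 3)
N: right child of M (depth 4)
P: right child of N (depth 5)
H: right child of G (depth 6)
Q: right child of P (depth 6)
L: left child of M (depth 4)
I: right child of H (depth 7)

Path to F: V → K → B → C → F, which is 4 edges.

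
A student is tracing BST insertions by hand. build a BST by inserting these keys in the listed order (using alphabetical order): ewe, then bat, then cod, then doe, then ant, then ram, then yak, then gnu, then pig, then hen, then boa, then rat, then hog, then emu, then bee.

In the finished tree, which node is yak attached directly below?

Resulting structure (node: left, right):
  ewe: L=bat, R=ram
  bat: L=ant, R=cod
  cod: L=boa, R=doe
  doe: L=–, R=emu
  ant: L=–, R=–
  ram: L=gnu, R=yak
  yak: L=rat, R=–
  gnu: L=–, R=pig
  pig: L=hen, R=–
  hen: L=–, R=hog
  boa: L=bee, R=–
  rat: L=–, R=–
  hog: L=–, R=–
  emu: L=–, R=–
  bee: L=–, R=–

ram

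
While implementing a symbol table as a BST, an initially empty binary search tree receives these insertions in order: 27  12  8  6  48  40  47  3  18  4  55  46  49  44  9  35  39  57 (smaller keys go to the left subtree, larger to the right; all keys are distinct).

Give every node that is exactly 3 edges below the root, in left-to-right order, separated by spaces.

Insert 27: tree is empty, so 27 becomes the root.
Insert 12: 12 < 27 → go left. Place as left child of 27.
Insert 8: 8 < 27 → go left; 8 < 12 → go left. Place as left child of 12.
Insert 6: 6 < 27 → go left; 6 < 12 → go left; 6 < 8 → go left. Place as left child of 8.
Insert 48: 48 > 27 → go right. Place as right child of 27.
Insert 40: 40 > 27 → go right; 40 < 48 → go left. Place as left child of 48.
Insert 47: 47 > 27 → go right; 47 < 48 → go left; 47 > 40 → go right. Place as right child of 40.
Insert 3: 3 < 27 → go left; 3 < 12 → go left; 3 < 8 → go left; 3 < 6 → go left. Place as left child of 6.
Insert 18: 18 < 27 → go left; 18 > 12 → go right. Place as right child of 12.
Insert 4: 4 < 27 → go left; 4 < 12 → go left; 4 < 8 → go left; 4 < 6 → go left; 4 > 3 → go right. Place as right child of 3.
Insert 55: 55 > 27 → go right; 55 > 48 → go right. Place as right child of 48.
Insert 46: 46 > 27 → go right; 46 < 48 → go left; 46 > 40 → go right; 46 < 47 → go left. Place as left child of 47.
Insert 49: 49 > 27 → go right; 49 > 48 → go right; 49 < 55 → go left. Place as left child of 55.
Insert 44: 44 > 27 → go right; 44 < 48 → go left; 44 > 40 → go right; 44 < 47 → go left; 44 < 46 → go left. Place as left child of 46.
Insert 9: 9 < 27 → go left; 9 < 12 → go left; 9 > 8 → go right. Place as right child of 8.
Insert 35: 35 > 27 → go right; 35 < 48 → go left; 35 < 40 → go left. Place as left child of 40.
Insert 39: 39 > 27 → go right; 39 < 48 → go left; 39 < 40 → go left; 39 > 35 → go right. Place as right child of 35.
Insert 57: 57 > 27 → go right; 57 > 48 → go right; 57 > 55 → go right. Place as right child of 55.

6 9 35 47 49 57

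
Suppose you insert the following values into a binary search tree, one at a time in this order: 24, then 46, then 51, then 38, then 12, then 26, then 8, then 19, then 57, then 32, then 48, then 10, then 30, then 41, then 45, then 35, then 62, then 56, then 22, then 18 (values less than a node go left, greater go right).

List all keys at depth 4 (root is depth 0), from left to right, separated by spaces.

32 45 56 62

Resulting structure (node: left, right):
  24: L=12, R=46
  46: L=38, R=51
  51: L=48, R=57
  38: L=26, R=41
  12: L=8, R=19
  26: L=–, R=32
  8: L=–, R=10
  19: L=18, R=22
  57: L=56, R=62
  32: L=30, R=35
  48: L=–, R=–
  10: L=–, R=–
  30: L=–, R=–
  41: L=–, R=45
  45: L=–, R=–
  35: L=–, R=–
  62: L=–, R=–
  56: L=–, R=–
  22: L=–, R=–
  18: L=–, R=–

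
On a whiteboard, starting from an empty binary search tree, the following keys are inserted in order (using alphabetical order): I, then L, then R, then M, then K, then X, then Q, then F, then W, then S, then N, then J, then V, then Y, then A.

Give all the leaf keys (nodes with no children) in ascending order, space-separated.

Insert I: tree is empty, so I becomes the root.
Insert L: L > I → go right. Place as right child of I.
Insert R: R > I → go right; R > L → go right. Place as right child of L.
Insert M: M > I → go right; M > L → go right; M < R → go left. Place as left child of R.
Insert K: K > I → go right; K < L → go left. Place as left child of L.
Insert X: X > I → go right; X > L → go right; X > R → go right. Place as right child of R.
Insert Q: Q > I → go right; Q > L → go right; Q < R → go left; Q > M → go right. Place as right child of M.
Insert F: F < I → go left. Place as left child of I.
Insert W: W > I → go right; W > L → go right; W > R → go right; W < X → go left. Place as left child of X.
Insert S: S > I → go right; S > L → go right; S > R → go right; S < X → go left; S < W → go left. Place as left child of W.
Insert N: N > I → go right; N > L → go right; N < R → go left; N > M → go right; N < Q → go left. Place as left child of Q.
Insert J: J > I → go right; J < L → go left; J < K → go left. Place as left child of K.
Insert V: V > I → go right; V > L → go right; V > R → go right; V < X → go left; V < W → go left; V > S → go right. Place as right child of S.
Insert Y: Y > I → go right; Y > L → go right; Y > R → go right; Y > X → go right. Place as right child of X.
Insert A: A < I → go left; A < F → go left. Place as left child of F.

A J N V Y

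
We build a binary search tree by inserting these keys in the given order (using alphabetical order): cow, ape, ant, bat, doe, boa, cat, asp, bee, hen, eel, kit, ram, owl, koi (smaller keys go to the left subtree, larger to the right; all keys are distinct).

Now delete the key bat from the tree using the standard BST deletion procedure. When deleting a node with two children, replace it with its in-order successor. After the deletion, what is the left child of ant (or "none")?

Insert cow: tree is empty, so cow becomes the root.
Insert ape: ape < cow → go left. Place as left child of cow.
Insert ant: ant < cow → go left; ant < ape → go left. Place as left child of ape.
Insert bat: bat < cow → go left; bat > ape → go right. Place as right child of ape.
Insert doe: doe > cow → go right. Place as right child of cow.
Insert boa: boa < cow → go left; boa > ape → go right; boa > bat → go right. Place as right child of bat.
Insert cat: cat < cow → go left; cat > ape → go right; cat > bat → go right; cat > boa → go right. Place as right child of boa.
Insert asp: asp < cow → go left; asp > ape → go right; asp < bat → go left. Place as left child of bat.
Insert bee: bee < cow → go left; bee > ape → go right; bee > bat → go right; bee < boa → go left. Place as left child of boa.
Insert hen: hen > cow → go right; hen > doe → go right. Place as right child of doe.
Insert eel: eel > cow → go right; eel > doe → go right; eel < hen → go left. Place as left child of hen.
Insert kit: kit > cow → go right; kit > doe → go right; kit > hen → go right. Place as right child of hen.
Insert ram: ram > cow → go right; ram > doe → go right; ram > hen → go right; ram > kit → go right. Place as right child of kit.
Insert owl: owl > cow → go right; owl > doe → go right; owl > hen → go right; owl > kit → go right; owl < ram → go left. Place as left child of ram.
Insert koi: koi > cow → go right; koi > doe → go right; koi > hen → go right; koi > kit → go right; koi < ram → go left; koi < owl → go left. Place as left child of owl.

Delete bat (two children — replace with in-order successor).
After deletion, ant's left child: none.

none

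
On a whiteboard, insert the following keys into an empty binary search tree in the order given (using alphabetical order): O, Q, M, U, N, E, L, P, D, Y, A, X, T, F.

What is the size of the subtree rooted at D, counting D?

O: root
Q: right child of O (depth 1)
M: left child of O (depth 1)
U: right child of Q (depth 2)
N: right child of M (depth 2)
E: left child of M (depth 2)
L: right child of E (depth 3)
P: left child of Q (depth 2)
D: left child of E (depth 3)
Y: right child of U (depth 3)
A: left child of D (depth 4)
X: left child of Y (depth 4)
T: left child of U (depth 3)
F: left child of L (depth 4)

Subtree rooted at D contains: D, A — 2 nodes.

2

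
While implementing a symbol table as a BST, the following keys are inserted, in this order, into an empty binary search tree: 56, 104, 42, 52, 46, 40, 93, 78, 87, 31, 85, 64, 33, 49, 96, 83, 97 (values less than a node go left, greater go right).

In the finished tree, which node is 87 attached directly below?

78

Insert 56: tree is empty, so 56 becomes the root.
Insert 104: 104 > 56 → go right. Place as right child of 56.
Insert 42: 42 < 56 → go left. Place as left child of 56.
Insert 52: 52 < 56 → go left; 52 > 42 → go right. Place as right child of 42.
Insert 46: 46 < 56 → go left; 46 > 42 → go right; 46 < 52 → go left. Place as left child of 52.
Insert 40: 40 < 56 → go left; 40 < 42 → go left. Place as left child of 42.
Insert 93: 93 > 56 → go right; 93 < 104 → go left. Place as left child of 104.
Insert 78: 78 > 56 → go right; 78 < 104 → go left; 78 < 93 → go left. Place as left child of 93.
Insert 87: 87 > 56 → go right; 87 < 104 → go left; 87 < 93 → go left; 87 > 78 → go right. Place as right child of 78.
Insert 31: 31 < 56 → go left; 31 < 42 → go left; 31 < 40 → go left. Place as left child of 40.
Insert 85: 85 > 56 → go right; 85 < 104 → go left; 85 < 93 → go left; 85 > 78 → go right; 85 < 87 → go left. Place as left child of 87.
Insert 64: 64 > 56 → go right; 64 < 104 → go left; 64 < 93 → go left; 64 < 78 → go left. Place as left child of 78.
Insert 33: 33 < 56 → go left; 33 < 42 → go left; 33 < 40 → go left; 33 > 31 → go right. Place as right child of 31.
Insert 49: 49 < 56 → go left; 49 > 42 → go right; 49 < 52 → go left; 49 > 46 → go right. Place as right child of 46.
Insert 96: 96 > 56 → go right; 96 < 104 → go left; 96 > 93 → go right. Place as right child of 93.
Insert 83: 83 > 56 → go right; 83 < 104 → go left; 83 < 93 → go left; 83 > 78 → go right; 83 < 87 → go left; 83 < 85 → go left. Place as left child of 85.
Insert 97: 97 > 56 → go right; 97 < 104 → go left; 97 > 93 → go right; 97 > 96 → go right. Place as right child of 96.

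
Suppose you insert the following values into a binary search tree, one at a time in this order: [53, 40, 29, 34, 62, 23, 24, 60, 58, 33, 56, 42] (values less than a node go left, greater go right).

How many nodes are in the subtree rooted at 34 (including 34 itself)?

2

Resulting structure (node: left, right):
  53: L=40, R=62
  40: L=29, R=42
  29: L=23, R=34
  34: L=33, R=–
  62: L=60, R=–
  23: L=–, R=24
  24: L=–, R=–
  60: L=58, R=–
  58: L=56, R=–
  33: L=–, R=–
  56: L=–, R=–
  42: L=–, R=–

Subtree rooted at 34 contains: 34, 33 — 2 nodes.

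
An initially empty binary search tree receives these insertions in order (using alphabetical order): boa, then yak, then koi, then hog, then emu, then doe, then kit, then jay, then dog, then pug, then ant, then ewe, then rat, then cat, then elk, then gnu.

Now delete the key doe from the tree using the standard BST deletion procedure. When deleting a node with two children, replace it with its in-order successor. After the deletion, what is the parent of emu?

hog

Insert boa: tree is empty, so boa becomes the root.
Insert yak: yak > boa → go right. Place as right child of boa.
Insert koi: koi > boa → go right; koi < yak → go left. Place as left child of yak.
Insert hog: hog > boa → go right; hog < yak → go left; hog < koi → go left. Place as left child of koi.
Insert emu: emu > boa → go right; emu < yak → go left; emu < koi → go left; emu < hog → go left. Place as left child of hog.
Insert doe: doe > boa → go right; doe < yak → go left; doe < koi → go left; doe < hog → go left; doe < emu → go left. Place as left child of emu.
Insert kit: kit > boa → go right; kit < yak → go left; kit < koi → go left; kit > hog → go right. Place as right child of hog.
Insert jay: jay > boa → go right; jay < yak → go left; jay < koi → go left; jay > hog → go right; jay < kit → go left. Place as left child of kit.
Insert dog: dog > boa → go right; dog < yak → go left; dog < koi → go left; dog < hog → go left; dog < emu → go left; dog > doe → go right. Place as right child of doe.
Insert pug: pug > boa → go right; pug < yak → go left; pug > koi → go right. Place as right child of koi.
Insert ant: ant < boa → go left. Place as left child of boa.
Insert ewe: ewe > boa → go right; ewe < yak → go left; ewe < koi → go left; ewe < hog → go left; ewe > emu → go right. Place as right child of emu.
Insert rat: rat > boa → go right; rat < yak → go left; rat > koi → go right; rat > pug → go right. Place as right child of pug.
Insert cat: cat > boa → go right; cat < yak → go left; cat < koi → go left; cat < hog → go left; cat < emu → go left; cat < doe → go left. Place as left child of doe.
Insert elk: elk > boa → go right; elk < yak → go left; elk < koi → go left; elk < hog → go left; elk < emu → go left; elk > doe → go right; elk > dog → go right. Place as right child of dog.
Insert gnu: gnu > boa → go right; gnu < yak → go left; gnu < koi → go left; gnu < hog → go left; gnu > emu → go right; gnu > ewe → go right. Place as right child of ewe.

Delete doe (two children — replace with in-order successor).
After deletion, emu's parent is hog.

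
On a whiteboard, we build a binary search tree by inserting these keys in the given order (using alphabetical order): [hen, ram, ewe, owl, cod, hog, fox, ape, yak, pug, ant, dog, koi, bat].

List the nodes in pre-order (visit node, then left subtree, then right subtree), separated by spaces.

hen: root
ram: right child of hen (depth 1)
ewe: left child of hen (depth 1)
owl: left child of ram (depth 2)
cod: left child of ewe (depth 2)
hog: left child of owl (depth 3)
fox: right child of ewe (depth 2)
ape: left child of cod (depth 3)
yak: right child of ram (depth 2)
pug: right child of owl (depth 3)
ant: left child of ape (depth 4)
dog: right child of cod (depth 3)
koi: right child of hog (depth 4)
bat: right child of ape (depth 4)

hen ewe cod ape ant bat dog fox ram owl hog koi pug yak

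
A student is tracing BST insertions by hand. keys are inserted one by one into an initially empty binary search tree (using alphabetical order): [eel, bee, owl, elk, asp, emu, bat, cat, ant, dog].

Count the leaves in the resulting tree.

4

Resulting structure (node: left, right):
  eel: L=bee, R=owl
  bee: L=asp, R=cat
  owl: L=elk, R=–
  elk: L=–, R=emu
  asp: L=ant, R=bat
  emu: L=–, R=–
  bat: L=–, R=–
  cat: L=–, R=dog
  ant: L=–, R=–
  dog: L=–, R=–

Leaves: ant, bat, dog, emu — 4 in total.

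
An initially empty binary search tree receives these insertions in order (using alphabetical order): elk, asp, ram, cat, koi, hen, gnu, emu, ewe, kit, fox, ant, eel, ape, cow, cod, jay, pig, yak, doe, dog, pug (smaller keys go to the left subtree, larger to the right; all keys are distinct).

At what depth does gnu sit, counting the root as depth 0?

4

Insert elk: tree is empty, so elk becomes the root.
Insert asp: asp < elk → go left. Place as left child of elk.
Insert ram: ram > elk → go right. Place as right child of elk.
Insert cat: cat < elk → go left; cat > asp → go right. Place as right child of asp.
Insert koi: koi > elk → go right; koi < ram → go left. Place as left child of ram.
Insert hen: hen > elk → go right; hen < ram → go left; hen < koi → go left. Place as left child of koi.
Insert gnu: gnu > elk → go right; gnu < ram → go left; gnu < koi → go left; gnu < hen → go left. Place as left child of hen.
Insert emu: emu > elk → go right; emu < ram → go left; emu < koi → go left; emu < hen → go left; emu < gnu → go left. Place as left child of gnu.
Insert ewe: ewe > elk → go right; ewe < ram → go left; ewe < koi → go left; ewe < hen → go left; ewe < gnu → go left; ewe > emu → go right. Place as right child of emu.
Insert kit: kit > elk → go right; kit < ram → go left; kit < koi → go left; kit > hen → go right. Place as right child of hen.
Insert fox: fox > elk → go right; fox < ram → go left; fox < koi → go left; fox < hen → go left; fox < gnu → go left; fox > emu → go right; fox > ewe → go right. Place as right child of ewe.
Insert ant: ant < elk → go left; ant < asp → go left. Place as left child of asp.
Insert eel: eel < elk → go left; eel > asp → go right; eel > cat → go right. Place as right child of cat.
Insert ape: ape < elk → go left; ape < asp → go left; ape > ant → go right. Place as right child of ant.
Insert cow: cow < elk → go left; cow > asp → go right; cow > cat → go right; cow < eel → go left. Place as left child of eel.
Insert cod: cod < elk → go left; cod > asp → go right; cod > cat → go right; cod < eel → go left; cod < cow → go left. Place as left child of cow.
Insert jay: jay > elk → go right; jay < ram → go left; jay < koi → go left; jay > hen → go right; jay < kit → go left. Place as left child of kit.
Insert pig: pig > elk → go right; pig < ram → go left; pig > koi → go right. Place as right child of koi.
Insert yak: yak > elk → go right; yak > ram → go right. Place as right child of ram.
Insert doe: doe < elk → go left; doe > asp → go right; doe > cat → go right; doe < eel → go left; doe > cow → go right. Place as right child of cow.
Insert dog: dog < elk → go left; dog > asp → go right; dog > cat → go right; dog < eel → go left; dog > cow → go right; dog > doe → go right. Place as right child of doe.
Insert pug: pug > elk → go right; pug < ram → go left; pug > koi → go right; pug > pig → go right. Place as right child of pig.

Path to gnu: elk → ram → koi → hen → gnu, which is 4 edges.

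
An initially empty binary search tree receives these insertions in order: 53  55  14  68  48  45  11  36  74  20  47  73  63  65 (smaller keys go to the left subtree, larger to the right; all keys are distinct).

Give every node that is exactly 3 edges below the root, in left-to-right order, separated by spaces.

Insert 53: tree is empty, so 53 becomes the root.
Insert 55: 55 > 53 → go right. Place as right child of 53.
Insert 14: 14 < 53 → go left. Place as left child of 53.
Insert 68: 68 > 53 → go right; 68 > 55 → go right. Place as right child of 55.
Insert 48: 48 < 53 → go left; 48 > 14 → go right. Place as right child of 14.
Insert 45: 45 < 53 → go left; 45 > 14 → go right; 45 < 48 → go left. Place as left child of 48.
Insert 11: 11 < 53 → go left; 11 < 14 → go left. Place as left child of 14.
Insert 36: 36 < 53 → go left; 36 > 14 → go right; 36 < 48 → go left; 36 < 45 → go left. Place as left child of 45.
Insert 74: 74 > 53 → go right; 74 > 55 → go right; 74 > 68 → go right. Place as right child of 68.
Insert 20: 20 < 53 → go left; 20 > 14 → go right; 20 < 48 → go left; 20 < 45 → go left; 20 < 36 → go left. Place as left child of 36.
Insert 47: 47 < 53 → go left; 47 > 14 → go right; 47 < 48 → go left; 47 > 45 → go right. Place as right child of 45.
Insert 73: 73 > 53 → go right; 73 > 55 → go right; 73 > 68 → go right; 73 < 74 → go left. Place as left child of 74.
Insert 63: 63 > 53 → go right; 63 > 55 → go right; 63 < 68 → go left. Place as left child of 68.
Insert 65: 65 > 53 → go right; 65 > 55 → go right; 65 < 68 → go left; 65 > 63 → go right. Place as right child of 63.

45 63 74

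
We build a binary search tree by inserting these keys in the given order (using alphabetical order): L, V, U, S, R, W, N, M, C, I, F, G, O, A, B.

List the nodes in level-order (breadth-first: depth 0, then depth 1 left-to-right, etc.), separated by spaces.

L C V A I U W B F S G R N M O

L: root
V: right child of L (depth 1)
U: left child of V (depth 2)
S: left child of U (depth 3)
R: left child of S (depth 4)
W: right child of V (depth 2)
N: left child of R (depth 5)
M: left child of N (depth 6)
C: left child of L (depth 1)
I: right child of C (depth 2)
F: left child of I (depth 3)
G: right child of F (depth 4)
O: right child of N (depth 6)
A: left child of C (depth 2)
B: right child of A (depth 3)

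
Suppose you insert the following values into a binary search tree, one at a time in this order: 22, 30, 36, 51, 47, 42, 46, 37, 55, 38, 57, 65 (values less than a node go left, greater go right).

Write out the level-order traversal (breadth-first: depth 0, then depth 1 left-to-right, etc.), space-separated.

22 30 36 51 47 55 42 57 37 46 65 38

Insert 22: tree is empty, so 22 becomes the root.
Insert 30: 30 > 22 → go right. Place as right child of 22.
Insert 36: 36 > 22 → go right; 36 > 30 → go right. Place as right child of 30.
Insert 51: 51 > 22 → go right; 51 > 30 → go right; 51 > 36 → go right. Place as right child of 36.
Insert 47: 47 > 22 → go right; 47 > 30 → go right; 47 > 36 → go right; 47 < 51 → go left. Place as left child of 51.
Insert 42: 42 > 22 → go right; 42 > 30 → go right; 42 > 36 → go right; 42 < 51 → go left; 42 < 47 → go left. Place as left child of 47.
Insert 46: 46 > 22 → go right; 46 > 30 → go right; 46 > 36 → go right; 46 < 51 → go left; 46 < 47 → go left; 46 > 42 → go right. Place as right child of 42.
Insert 37: 37 > 22 → go right; 37 > 30 → go right; 37 > 36 → go right; 37 < 51 → go left; 37 < 47 → go left; 37 < 42 → go left. Place as left child of 42.
Insert 55: 55 > 22 → go right; 55 > 30 → go right; 55 > 36 → go right; 55 > 51 → go right. Place as right child of 51.
Insert 38: 38 > 22 → go right; 38 > 30 → go right; 38 > 36 → go right; 38 < 51 → go left; 38 < 47 → go left; 38 < 42 → go left; 38 > 37 → go right. Place as right child of 37.
Insert 57: 57 > 22 → go right; 57 > 30 → go right; 57 > 36 → go right; 57 > 51 → go right; 57 > 55 → go right. Place as right child of 55.
Insert 65: 65 > 22 → go right; 65 > 30 → go right; 65 > 36 → go right; 65 > 51 → go right; 65 > 55 → go right; 65 > 57 → go right. Place as right child of 57.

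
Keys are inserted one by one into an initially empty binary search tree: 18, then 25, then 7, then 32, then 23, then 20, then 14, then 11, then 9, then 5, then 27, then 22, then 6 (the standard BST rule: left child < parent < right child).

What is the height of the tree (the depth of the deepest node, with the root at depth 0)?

18: root
25: right child of 18 (depth 1)
7: left child of 18 (depth 1)
32: right child of 25 (depth 2)
23: left child of 25 (depth 2)
20: left child of 23 (depth 3)
14: right child of 7 (depth 2)
11: left child of 14 (depth 3)
9: left child of 11 (depth 4)
5: left child of 7 (depth 2)
27: left child of 32 (depth 3)
22: right child of 20 (depth 4)
6: right child of 5 (depth 3)

The deepest node is 9 at depth 4.

4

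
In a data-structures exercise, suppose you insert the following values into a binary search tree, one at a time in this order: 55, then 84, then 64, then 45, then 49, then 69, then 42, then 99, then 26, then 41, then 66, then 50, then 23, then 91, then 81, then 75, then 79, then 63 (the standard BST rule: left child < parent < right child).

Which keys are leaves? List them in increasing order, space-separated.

23 41 50 63 66 79 91

Insert 55: tree is empty, so 55 becomes the root.
Insert 84: 84 > 55 → go right. Place as right child of 55.
Insert 64: 64 > 55 → go right; 64 < 84 → go left. Place as left child of 84.
Insert 45: 45 < 55 → go left. Place as left child of 55.
Insert 49: 49 < 55 → go left; 49 > 45 → go right. Place as right child of 45.
Insert 69: 69 > 55 → go right; 69 < 84 → go left; 69 > 64 → go right. Place as right child of 64.
Insert 42: 42 < 55 → go left; 42 < 45 → go left. Place as left child of 45.
Insert 99: 99 > 55 → go right; 99 > 84 → go right. Place as right child of 84.
Insert 26: 26 < 55 → go left; 26 < 45 → go left; 26 < 42 → go left. Place as left child of 42.
Insert 41: 41 < 55 → go left; 41 < 45 → go left; 41 < 42 → go left; 41 > 26 → go right. Place as right child of 26.
Insert 66: 66 > 55 → go right; 66 < 84 → go left; 66 > 64 → go right; 66 < 69 → go left. Place as left child of 69.
Insert 50: 50 < 55 → go left; 50 > 45 → go right; 50 > 49 → go right. Place as right child of 49.
Insert 23: 23 < 55 → go left; 23 < 45 → go left; 23 < 42 → go left; 23 < 26 → go left. Place as left child of 26.
Insert 91: 91 > 55 → go right; 91 > 84 → go right; 91 < 99 → go left. Place as left child of 99.
Insert 81: 81 > 55 → go right; 81 < 84 → go left; 81 > 64 → go right; 81 > 69 → go right. Place as right child of 69.
Insert 75: 75 > 55 → go right; 75 < 84 → go left; 75 > 64 → go right; 75 > 69 → go right; 75 < 81 → go left. Place as left child of 81.
Insert 79: 79 > 55 → go right; 79 < 84 → go left; 79 > 64 → go right; 79 > 69 → go right; 79 < 81 → go left; 79 > 75 → go right. Place as right child of 75.
Insert 63: 63 > 55 → go right; 63 < 84 → go left; 63 < 64 → go left. Place as left child of 64.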